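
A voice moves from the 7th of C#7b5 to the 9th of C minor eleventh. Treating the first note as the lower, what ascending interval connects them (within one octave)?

minor third

The 7th of C#7b5 is B; the 9th of C minor eleventh is D.
B up to D is 3 semitones, a half step narrower than a major third, so the interval is minor.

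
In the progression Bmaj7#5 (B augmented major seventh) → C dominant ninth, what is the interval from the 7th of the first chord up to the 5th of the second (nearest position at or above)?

d7

The 7th of Bmaj7#5 (B augmented major seventh) is A#; the 5th of C dominant ninth is G.
7 letter names make it a seventh; at 9 semitones (a whole step narrower than major) the quality is diminished.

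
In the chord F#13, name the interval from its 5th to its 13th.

major ninth

Spelling the chord: F#–A#–C#–E–G#–D#.
5th = C#; 13th = D#.
From C# to D# is 14 semitones, exactly the major ninth.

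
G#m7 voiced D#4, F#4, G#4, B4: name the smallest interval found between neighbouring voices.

Adjacent intervals: D#4→F#4 = minor third; F#4→G#4 = major second; G#4→B4 = minor third.
The smallest is F#4 to G#4, a major second (2 semitones).

major second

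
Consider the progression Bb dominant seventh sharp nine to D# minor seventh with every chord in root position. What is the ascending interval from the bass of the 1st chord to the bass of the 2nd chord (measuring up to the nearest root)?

The roots are Bb and D#.
Bb up to D# is 5 semitones, a half step wider than a major third, so the interval is augmented.

augmented third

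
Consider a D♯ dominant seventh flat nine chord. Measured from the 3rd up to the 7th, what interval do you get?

The chord tones of D♯7b9 are D♯-F𝄪-A♯-C♯-E.
That puts F𝄪 below C♯.
5 letter names make it a fifth; at 6 semitones (a half step narrower than perfect) the quality is diminished.

d5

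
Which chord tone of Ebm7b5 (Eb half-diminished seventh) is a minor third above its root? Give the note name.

Gb

Ebm7b5 (Eb half-diminished seventh) is spelled Eb, Gb, Bbb, Db.
The root is Eb. A minor third above Eb is Gb.
Gb is the chord's 3rd.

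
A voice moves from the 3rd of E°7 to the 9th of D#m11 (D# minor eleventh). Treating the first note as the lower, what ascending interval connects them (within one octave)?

augmented 6th

The 3rd of E°7 is G; the 9th of D#m11 (D# minor eleventh) is E#.
G up to E# is 10 semitones, a half step wider than a major sixth, so the interval is augmented.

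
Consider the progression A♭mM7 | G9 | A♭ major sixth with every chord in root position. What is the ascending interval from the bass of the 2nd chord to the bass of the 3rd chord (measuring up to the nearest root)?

minor 2nd

The roots are G and A♭.
From G to A♭: 1 semitone over a second = minor.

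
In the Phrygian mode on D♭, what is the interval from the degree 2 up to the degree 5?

augmented 4th

Spelling the Phrygian mode on D♭: D♭ E𝄫 F♭ G♭ A♭ B𝄫 C♭.
That puts E𝄫 below A♭.
From E𝄫 to A♭: 6 semitones over a fourth = augmented.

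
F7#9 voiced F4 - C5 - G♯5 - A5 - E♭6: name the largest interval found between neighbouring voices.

augmented fifth

Adjacent intervals: F4→C5 = perfect fifth; C5→G♯5 = augmented fifth; G♯5→A5 = minor second; A5→E♭6 = diminished fifth.
The largest is C5 to G♯5, an augmented fifth (8 semitones).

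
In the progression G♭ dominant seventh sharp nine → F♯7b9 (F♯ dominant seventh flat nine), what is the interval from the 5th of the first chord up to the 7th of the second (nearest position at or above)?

G♭ dominant seventh sharp nine has D♭ as its 5th, and F♯7b9 (F♯ dominant seventh flat nine) has E as its 7th.
From D♭ to E: 3 semitones over a second = augmented.

augmented second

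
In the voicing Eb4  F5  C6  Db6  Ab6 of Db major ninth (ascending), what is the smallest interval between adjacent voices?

Adjacent intervals: Eb4→F5 = major ninth; F5→C6 = perfect fifth; C6→Db6 = minor second; Db6→Ab6 = perfect fifth.
The smallest is C6 to Db6, a minor second (1 semitone).

minor second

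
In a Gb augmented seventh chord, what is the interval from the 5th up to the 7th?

diminished third

Gbaug7 is spelled Gb Bb D Fb.
That puts D below Fb.
From D to Fb: 2 semitones over a third = diminished.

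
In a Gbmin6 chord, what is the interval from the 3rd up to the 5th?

major third

The chord tones of Gbmin6 are Gb, Bbb, Db, Eb.
3rd = Bbb; 5th = Db.
Counting 3 letters and 4 half steps from Bbb gives a major third.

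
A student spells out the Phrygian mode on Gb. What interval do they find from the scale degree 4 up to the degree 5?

major 2nd

Gb phrygian: Gb Abb Bbb Cb Db Ebb Fb.
Scale degree 4 = Cb; degree 5 = Db.
Cb up to Db spans 2 letter names and 2 semitones — a major second.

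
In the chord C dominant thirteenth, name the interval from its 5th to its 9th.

C13 (C dominant thirteenth) is spelled C, E, G, B♭, D, A.
The 5th is G and the 9th is D.
From G to D is 7 semitones, exactly the perfect fifth.

perfect 5th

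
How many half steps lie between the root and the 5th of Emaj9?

7

The chord tones of Emaj9 are E, G#, B, D#, F#.
E to B is a perfect fifth: 7 semitones.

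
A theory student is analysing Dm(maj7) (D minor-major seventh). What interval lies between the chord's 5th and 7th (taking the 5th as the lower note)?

major third

D minor-major seventh is spelled D, F, A, C♯.
So we need the interval from A up to C♯.
A up to C♯ spans 3 letter names and 4 semitones — a major third.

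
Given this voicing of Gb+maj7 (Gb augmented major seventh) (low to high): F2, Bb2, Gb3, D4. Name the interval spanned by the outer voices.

The outer voices are F2 and D4.
From F to D is 21 semitones, exactly the major thirteenth.

major thirteenth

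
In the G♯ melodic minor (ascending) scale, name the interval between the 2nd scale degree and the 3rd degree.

minor second

The scale runs G♯ A♯ B C♯ D♯ E♯ F𝄪.
The 2nd scale degree is A♯ and the 3rd degree is B.
A♯ up to B is 1 semitone, a half step narrower than a major second, so the interval is minor.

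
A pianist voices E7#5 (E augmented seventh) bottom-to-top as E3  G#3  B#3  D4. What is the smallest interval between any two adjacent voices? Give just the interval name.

d3

Adjacent intervals: E3→G#3 = major third; G#3→B#3 = major third; B#3→D4 = diminished third.
The smallest is B#3 to D4, a diminished third (2 semitones).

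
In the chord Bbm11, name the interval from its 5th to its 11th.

Bb minor eleventh: Bb, Db, F, Ab, C, Eb.
That puts F below Eb.
7 letter names make it a seventh; at 10 semitones (a half step narrower than major) the quality is minor.

minor seventh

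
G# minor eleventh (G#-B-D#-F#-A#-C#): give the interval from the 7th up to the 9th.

7th = F#; 9th = A#.
F# up to A# spans 3 letter names and 4 semitones — a major third.

major third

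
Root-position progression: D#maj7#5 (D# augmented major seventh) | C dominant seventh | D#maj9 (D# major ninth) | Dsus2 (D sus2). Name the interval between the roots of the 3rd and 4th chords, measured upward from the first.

diminished octave

The roots are D# and D.
D# up to D is 11 semitones, a half step narrower than a perfect octave, so the interval is diminished.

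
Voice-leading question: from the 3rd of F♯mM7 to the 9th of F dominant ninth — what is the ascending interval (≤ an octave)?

minor 7th

F♯mM7 has A as its 3rd, and F dominant ninth has G as its 9th.
A up to G is 10 semitones, a half step narrower than a major seventh, so the interval is minor.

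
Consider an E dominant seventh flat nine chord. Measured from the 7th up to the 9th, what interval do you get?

minor third

The chord tones of E7b9 (E dominant seventh flat nine) are E-G♯-B-D-F.
7th = D; 9th = F.
D up to F is 3 semitones, a half step narrower than a major third, so the interval is minor.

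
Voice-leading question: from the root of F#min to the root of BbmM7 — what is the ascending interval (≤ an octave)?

diminished 4th

F#min has F# as its root, and BbmM7 has Bb as its root.
4 letter names make it a fourth; at 4 semitones (a half step narrower than perfect) the quality is diminished.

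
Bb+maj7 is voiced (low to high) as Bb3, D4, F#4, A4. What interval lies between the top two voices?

minor third

Those voices are F#4 and A4.
3 letter names make it a third; at 3 semitones (a half step narrower than major) the quality is minor.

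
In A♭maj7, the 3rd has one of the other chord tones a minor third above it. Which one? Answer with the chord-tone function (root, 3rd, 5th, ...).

5th

A♭Δ7 (A♭ major seventh): A♭ C E♭ G.
The 3rd is C. A minor third above C is E♭.
E♭ is the chord's 5th.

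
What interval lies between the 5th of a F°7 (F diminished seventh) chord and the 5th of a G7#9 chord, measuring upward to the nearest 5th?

augmented 2nd

F°7 (F diminished seventh) has C♭ as its 5th, and G7#9 has D as its 5th.
2 letter names make it a second; at 3 semitones (a half step wider than major) the quality is augmented.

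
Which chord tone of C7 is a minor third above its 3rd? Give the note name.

G

Spelling the chord: C-E-G-B♭.
The 3rd is E. A minor third above E is G.
G is the chord's 5th.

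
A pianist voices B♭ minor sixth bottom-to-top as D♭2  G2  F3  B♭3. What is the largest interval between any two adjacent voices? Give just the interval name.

Adjacent intervals: D♭2→G2 = augmented fourth; G2→F3 = minor seventh; F3→B♭3 = perfect fourth.
The largest is G2 to F3, a minor seventh (10 semitones).

minor seventh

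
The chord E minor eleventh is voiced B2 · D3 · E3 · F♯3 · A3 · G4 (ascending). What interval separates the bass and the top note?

The outer voices are B2 and G4.
B up to G is 20 semitones, a half step narrower than a major thirteenth, so the interval is minor.

minor thirteenth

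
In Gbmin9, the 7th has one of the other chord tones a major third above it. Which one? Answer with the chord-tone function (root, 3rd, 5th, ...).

9th

Spelling the chord: Gb–Bbb–Db–Fb–Ab.
The 7th is Fb. A major third above Fb is Ab.
Ab is the chord's 9th.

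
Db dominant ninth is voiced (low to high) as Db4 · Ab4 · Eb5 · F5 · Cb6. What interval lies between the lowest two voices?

Those voices are Db4 and Ab4.
From Db to Ab is 7 semitones, exactly the perfect fifth.

perfect fifth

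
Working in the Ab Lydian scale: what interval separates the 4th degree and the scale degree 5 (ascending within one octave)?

minor second

Spelling the Ab Lydian scale: Ab Bb C D Eb F G.
4th degree = D; 5th scale degree = Eb.
From D to Eb: 1 semitone over a second = minor.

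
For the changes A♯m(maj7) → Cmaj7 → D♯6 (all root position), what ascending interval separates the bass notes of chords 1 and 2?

The roots are A♯ and C.
A♯ up to C is 2 semitones, a whole step narrower than a major third, so the interval is diminished.

diminished 3rd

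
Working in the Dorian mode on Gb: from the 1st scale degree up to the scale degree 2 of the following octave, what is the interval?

major ninth

Spelling the Dorian mode on Gb: Gb Ab Bbb Cb Db Eb Fb.
The 1st scale degree is Gb and the scale degree 2 (up an octave) is Ab.
Counting 9 letters and 14 half steps from Gb gives a major ninth.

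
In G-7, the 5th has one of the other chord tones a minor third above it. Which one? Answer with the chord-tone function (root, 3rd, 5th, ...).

7th

The chord tones of Gmin7 are G-Bb-D-F.
The 5th is D. A minor third above D is F.
F is the chord's 7th.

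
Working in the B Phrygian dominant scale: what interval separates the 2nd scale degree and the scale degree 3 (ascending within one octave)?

A2

The scale runs B C D# E F# G A.
The 2nd scale degree is C and the degree 3 is D#.
2 letter names make it a second; at 3 semitones (a half step wider than major) the quality is augmented.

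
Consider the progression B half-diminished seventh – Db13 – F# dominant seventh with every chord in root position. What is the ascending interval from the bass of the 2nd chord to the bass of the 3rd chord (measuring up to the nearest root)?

The roots are Db and F#.
From Db to F#: 5 semitones over a third = augmented.

augmented third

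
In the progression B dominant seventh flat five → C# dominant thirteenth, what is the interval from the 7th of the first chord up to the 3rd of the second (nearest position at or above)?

augmented fifth

B dominant seventh flat five has A as its 7th, and C# dominant thirteenth has E# as its 3rd.
From A to E#: 8 semitones over a fifth = augmented.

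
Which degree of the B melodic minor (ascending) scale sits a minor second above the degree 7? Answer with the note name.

B

The scale is B C# D E F# G# A#.
The degree 7 is A#; a minor second above that is B — scale degree 1.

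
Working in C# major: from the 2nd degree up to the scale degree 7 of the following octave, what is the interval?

major 13th

The scale runs C# D# E# F# G# A# B#.
The 2nd degree is D# and the degree 7 (up an octave) is B#.
D# up to B# spans 13 letter names and 21 semitones — a major thirteenth.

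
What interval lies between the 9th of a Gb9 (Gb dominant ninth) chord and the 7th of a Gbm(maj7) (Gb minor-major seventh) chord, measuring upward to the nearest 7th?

The 9th of Gb9 (Gb dominant ninth) is Ab; the 7th of Gbm(maj7) (Gb minor-major seventh) is F.
Ab up to F spans 6 letter names and 9 semitones — a major sixth.

major 6th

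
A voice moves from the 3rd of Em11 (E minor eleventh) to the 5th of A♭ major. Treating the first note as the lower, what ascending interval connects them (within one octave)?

minor sixth

Em11 (E minor eleventh) has G as its 3rd, and A♭ major has E♭ as its 5th.
G up to E♭ is 8 semitones, a half step narrower than a major sixth, so the interval is minor.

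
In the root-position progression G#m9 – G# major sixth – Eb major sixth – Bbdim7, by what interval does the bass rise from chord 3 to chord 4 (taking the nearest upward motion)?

The roots are Eb and Bb.
Eb up to Bb spans 5 letter names and 7 semitones — a perfect fifth.

perfect 5th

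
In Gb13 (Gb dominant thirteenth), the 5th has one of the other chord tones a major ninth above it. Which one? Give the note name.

Eb

Spelling the chord: Gb-Bb-Db-Fb-Ab-Eb.
The 5th is Db. A major ninth above Db is Eb.
Eb is the chord's 13th.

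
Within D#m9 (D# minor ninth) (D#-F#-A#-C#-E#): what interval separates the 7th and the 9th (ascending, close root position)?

major third

So we need the interval from C# up to E#.
Counting 3 letters and 4 half steps from C# gives a major third.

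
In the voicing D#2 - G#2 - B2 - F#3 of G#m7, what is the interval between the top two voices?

perfect 5th

Those voices are B2 and F#3.
From B to F# is 7 semitones, exactly the perfect fifth.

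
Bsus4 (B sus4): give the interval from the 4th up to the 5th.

major second

Spelling the chord: B–E–F#.
So we need the interval from E up to F#.
From E to F# is 2 semitones, exactly the major second.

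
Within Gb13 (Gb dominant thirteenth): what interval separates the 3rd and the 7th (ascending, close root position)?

Gb dominant thirteenth: Gb Bb Db Fb Ab Eb.
3rd = Bb; 7th = Fb.
Bb up to Fb is 6 semitones, a half step narrower than a perfect fifth, so the interval is diminished.

diminished 5th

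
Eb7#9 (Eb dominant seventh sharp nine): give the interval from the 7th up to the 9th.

augmented 3rd

Eb7#9 (Eb dominant seventh sharp nine): Eb, G, Bb, Db, F#.
That puts Db below F#.
From Db to F#: 5 semitones over a third = augmented.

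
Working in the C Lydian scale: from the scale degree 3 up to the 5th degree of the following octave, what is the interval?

Spelling the C Lydian scale: C D E F♯ G A B.
Scale degree 3 = E; 5th degree (up an octave) = G.
10 letter names make it a tenth; at 15 semitones (a half step narrower than major) the quality is minor.

m10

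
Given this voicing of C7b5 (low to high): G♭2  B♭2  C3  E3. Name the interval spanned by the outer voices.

The outer voices are G♭2 and E3.
G♭ up to E is 10 semitones, a half step wider than a major sixth, so the interval is augmented.

augmented 6th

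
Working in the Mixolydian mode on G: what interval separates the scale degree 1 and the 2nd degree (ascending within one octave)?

Spelling the Mixolydian mode on G: G A B C D E F.
Scale degree 1 = G; 2nd scale degree = A.
Counting 2 letters and 2 half steps from G gives a major second.

major second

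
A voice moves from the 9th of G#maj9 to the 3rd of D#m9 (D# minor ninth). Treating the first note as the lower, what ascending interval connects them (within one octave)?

The 9th of G#maj9 is A#; the 3rd of D#m9 (D# minor ninth) is F#.
6 letter names make it a sixth; at 8 semitones (a half step narrower than major) the quality is minor.

minor sixth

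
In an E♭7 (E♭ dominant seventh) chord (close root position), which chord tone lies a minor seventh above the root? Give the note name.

Spelling the chord: E♭–G–B♭–D♭.
The root is E♭. A minor seventh above E♭ is D♭.
D♭ is the chord's 7th.

Db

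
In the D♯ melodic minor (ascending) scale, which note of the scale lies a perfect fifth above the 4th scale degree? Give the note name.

The scale is D♯ E♯ F♯ G♯ A♯ B♯ C𝄪.
The 4th scale degree is G♯; a perfect fifth above that is D♯ — scale degree 1.

D#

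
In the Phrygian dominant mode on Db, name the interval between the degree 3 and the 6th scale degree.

diminished fourth

Spelling the Phrygian dominant mode on Db: Db Ebb F Gb Ab Bbb Cb.
That puts F below Bbb.
F up to Bbb is 4 semitones, a half step narrower than a perfect fourth, so the interval is diminished.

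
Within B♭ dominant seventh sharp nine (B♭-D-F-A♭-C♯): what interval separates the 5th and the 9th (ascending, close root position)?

augmented fifth

So we need the interval from F up to C♯.
F up to C♯ is 8 semitones, a half step wider than a perfect fifth, so the interval is augmented.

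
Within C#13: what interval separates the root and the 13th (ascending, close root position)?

C#13 (C# dominant thirteenth) is spelled C#-E#-G#-B-D#-A#.
Root = C#; 13th = A#.
Counting 13 letters and 21 half steps from C# gives a major thirteenth.

major 13th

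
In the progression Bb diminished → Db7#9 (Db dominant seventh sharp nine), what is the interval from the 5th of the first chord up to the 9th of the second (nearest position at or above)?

augmented 7th

The 5th of Bb diminished is Fb; the 9th of Db7#9 (Db dominant seventh sharp nine) is E.
Fb up to E is 12 semitones, a half step wider than a major seventh, so the interval is augmented.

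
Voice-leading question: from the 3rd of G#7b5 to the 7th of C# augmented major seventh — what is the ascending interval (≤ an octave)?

G#7b5 has B# as its 3rd, and C# augmented major seventh has B# as its 7th.
B# up to B# spans 1 letter names and 0 semitones — a perfect unison.

perfect 1st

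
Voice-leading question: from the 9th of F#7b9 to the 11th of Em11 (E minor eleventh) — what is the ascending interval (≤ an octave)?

The 9th of F#7b9 is G; the 11th of Em11 (E minor eleventh) is A.
G up to A spans 2 letter names and 2 semitones — a major second.

major second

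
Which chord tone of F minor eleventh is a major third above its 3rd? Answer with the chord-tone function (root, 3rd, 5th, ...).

Spelling the chord: F A♭ C E♭ G B♭.
The 3rd is A♭. A major third above A♭ is C.
C is the chord's 5th.

5th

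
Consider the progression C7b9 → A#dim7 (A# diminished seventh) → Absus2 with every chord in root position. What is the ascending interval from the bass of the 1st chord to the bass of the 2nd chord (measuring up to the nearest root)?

augmented sixth

The roots are C and A#.
From C to A#: 10 semitones over a sixth = augmented.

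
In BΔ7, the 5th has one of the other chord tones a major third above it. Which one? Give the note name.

B major seventh: B–D#–F#–A#.
The 5th is F#. A major third above F# is A#.
A# is the chord's 7th.

A#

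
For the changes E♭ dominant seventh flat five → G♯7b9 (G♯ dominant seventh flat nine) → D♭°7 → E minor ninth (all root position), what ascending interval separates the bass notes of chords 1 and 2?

The roots are E♭ and G♯.
From E♭ to G♯: 5 semitones over a third = augmented.

augmented third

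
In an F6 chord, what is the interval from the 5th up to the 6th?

major second

F major sixth: F-A-C-D.
So we need the interval from C up to D.
Counting 2 letters and 2 half steps from C gives a major second.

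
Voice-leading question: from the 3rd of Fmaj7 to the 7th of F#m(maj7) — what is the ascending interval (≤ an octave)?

augmented fifth

The 3rd of Fmaj7 is A; the 7th of F#m(maj7) is E#.
A up to E# is 8 semitones, a half step wider than a perfect fifth, so the interval is augmented.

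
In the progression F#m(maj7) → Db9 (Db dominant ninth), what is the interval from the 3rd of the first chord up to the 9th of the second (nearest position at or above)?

d5

F#m(maj7) has A as its 3rd, and Db9 (Db dominant ninth) has Eb as its 9th.
5 letter names make it a fifth; at 6 semitones (a half step narrower than perfect) the quality is diminished.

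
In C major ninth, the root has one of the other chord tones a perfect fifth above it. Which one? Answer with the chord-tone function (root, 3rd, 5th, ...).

C major ninth is spelled C E G B D.
The root is C. A perfect fifth above C is G.
G is the chord's 5th.

5th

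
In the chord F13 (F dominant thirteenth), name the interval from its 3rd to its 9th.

F13 is spelled F–A–C–Eb–G–D.
That puts A below G.
A up to G is 10 semitones, a half step narrower than a major seventh, so the interval is minor.

minor seventh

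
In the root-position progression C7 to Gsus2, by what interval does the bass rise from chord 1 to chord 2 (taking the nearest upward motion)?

The roots are C and G.
From C to G is 7 semitones, exactly the perfect fifth.

P5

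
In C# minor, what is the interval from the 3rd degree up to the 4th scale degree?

Spelling C# minor: C# D# E F# G# A B.
3rd degree = E; 4th degree = F#.
From E to F# is 2 semitones, exactly the major second.

major second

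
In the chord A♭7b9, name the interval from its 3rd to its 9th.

A♭7b9: A♭–C–E♭–G♭–B𝄫.
That puts C below B𝄫.
C up to B𝄫 is 9 semitones, a whole step narrower than a major seventh, so the interval is diminished.

diminished seventh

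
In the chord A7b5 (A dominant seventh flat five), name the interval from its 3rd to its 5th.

diminished third

Spelling the chord: A–C♯–E♭–G.
So we need the interval from C♯ up to E♭.
3 letter names make it a third; at 2 semitones (a whole step narrower than major) the quality is diminished.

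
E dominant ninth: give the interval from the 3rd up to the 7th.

diminished 5th

The chord tones of E9 are E G♯ B D F♯.
3rd = G♯; 7th = D.
From G♯ to D: 6 semitones over a fifth = diminished.
This 3–7 tritone is the characteristic tension at the heart of the dominant sound.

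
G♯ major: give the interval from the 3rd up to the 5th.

minor third

Spelling the chord: G♯, B♯, D♯.
So we need the interval from B♯ up to D♯.
From B♯ to D♯: 3 semitones over a third = minor.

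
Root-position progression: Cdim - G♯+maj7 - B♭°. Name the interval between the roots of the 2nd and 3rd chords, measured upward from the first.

The roots are G♯ and B♭.
From G♯ to B♭: 2 semitones over a third = diminished.

diminished third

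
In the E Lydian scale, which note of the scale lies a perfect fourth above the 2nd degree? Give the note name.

The scale is E F♯ G♯ A♯ B C♯ D♯.
The 2nd degree is F♯; a perfect fourth above that is B — scale degree 5.

B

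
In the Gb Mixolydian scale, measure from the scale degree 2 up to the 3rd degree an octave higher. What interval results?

Gb mixolydian: Gb Ab Bb Cb Db Eb Fb.
Scale degree 2 = Ab; scale degree 3 (up an octave) = Bb.
From Ab to Bb is 14 semitones, exactly the major ninth.

major 9th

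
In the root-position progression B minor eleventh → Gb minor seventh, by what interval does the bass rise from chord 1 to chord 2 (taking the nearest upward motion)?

The roots are B and Gb.
From B to Gb: 7 semitones over a sixth = diminished.

diminished sixth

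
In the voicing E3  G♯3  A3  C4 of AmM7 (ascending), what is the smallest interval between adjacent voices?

Adjacent intervals: E3→G♯3 = major third; G♯3→A3 = minor second; A3→C4 = minor third.
The smallest is G♯3 to A3, a minor second (1 semitone).

minor second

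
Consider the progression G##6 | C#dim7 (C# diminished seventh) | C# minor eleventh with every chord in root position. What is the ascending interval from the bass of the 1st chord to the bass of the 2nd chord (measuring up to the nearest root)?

diminished fourth

The roots are G## and C#.
From G## to C#: 4 semitones over a fourth = diminished.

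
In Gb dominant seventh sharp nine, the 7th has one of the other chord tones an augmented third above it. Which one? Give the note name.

Spelling the chord: Gb-Bb-Db-Fb-A.
The 7th is Fb. An augmented third above Fb is A.
A is the chord's 9th.

A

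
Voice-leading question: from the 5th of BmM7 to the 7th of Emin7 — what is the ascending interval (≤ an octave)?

BmM7 has F# as its 5th, and Emin7 has D as its 7th.
From F# to D: 8 semitones over a sixth = minor.

minor sixth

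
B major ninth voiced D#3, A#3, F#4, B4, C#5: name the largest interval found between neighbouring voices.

Adjacent intervals: D#3→A#3 = perfect fifth; A#3→F#4 = minor sixth; F#4→B4 = perfect fourth; B4→C#5 = major second.
The largest is A#3 to F#4, a minor sixth (8 semitones).

minor sixth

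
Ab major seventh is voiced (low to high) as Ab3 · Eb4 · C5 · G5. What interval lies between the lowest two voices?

Those voices are Ab3 and Eb4.
From Ab to Eb is 7 semitones, exactly the perfect fifth.

perfect fifth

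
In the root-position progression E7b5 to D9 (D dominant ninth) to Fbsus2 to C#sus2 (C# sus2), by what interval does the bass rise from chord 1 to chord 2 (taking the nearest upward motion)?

minor seventh

The roots are E and D.
E up to D is 10 semitones, a half step narrower than a major seventh, so the interval is minor.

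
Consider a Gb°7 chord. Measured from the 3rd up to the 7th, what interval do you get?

diminished fifth

Gbdim7 (Gb diminished seventh): Gb-Bbb-Dbb-Fbb.
The 3rd is Bbb and the 7th is Fbb.
From Bbb to Fbb: 6 semitones over a fifth = diminished.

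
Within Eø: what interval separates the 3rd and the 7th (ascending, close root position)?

perfect 5th

E half-diminished seventh is spelled E–G–B♭–D.
That puts G below D.
From G to D is 7 semitones, exactly the perfect fifth.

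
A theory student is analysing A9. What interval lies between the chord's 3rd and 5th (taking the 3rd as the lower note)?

Spelling the chord: A C# E G B.
The 3rd is C# and the 5th is E.
3 letter names make it a third; at 3 semitones (a half step narrower than major) the quality is minor.

minor 3rd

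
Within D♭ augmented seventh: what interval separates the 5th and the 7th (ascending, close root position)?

D♭+7 (D♭ augmented seventh): D♭-F-A-C♭.
So we need the interval from A up to C♭.
3 letter names make it a third; at 2 semitones (a whole step narrower than major) the quality is diminished.

diminished third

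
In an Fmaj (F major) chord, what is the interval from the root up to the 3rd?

F major: F-A-C.
The root is F and the 3rd is A.
F up to A spans 3 letter names and 4 semitones — a major third.

major third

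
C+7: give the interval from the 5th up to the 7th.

C augmented seventh: C, E, G#, Bb.
So we need the interval from G# up to Bb.
G# up to Bb is 2 semitones, a whole step narrower than a major third, so the interval is diminished.

diminished third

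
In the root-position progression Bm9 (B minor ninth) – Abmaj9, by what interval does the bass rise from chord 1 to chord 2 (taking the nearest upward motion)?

The roots are B and Ab.
From B to Ab: 9 semitones over a seventh = diminished.

d7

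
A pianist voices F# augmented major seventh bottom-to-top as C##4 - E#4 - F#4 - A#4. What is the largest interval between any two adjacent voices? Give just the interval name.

Adjacent intervals: C##4→E#4 = minor third; E#4→F#4 = minor second; F#4→A#4 = major third.
The largest is F#4 to A#4, a major third (4 semitones).

major third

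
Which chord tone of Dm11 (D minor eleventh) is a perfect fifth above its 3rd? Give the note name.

C

Spelling the chord: D, F, A, C, E, G.
The 3rd is F. A perfect fifth above F is C.
C is the chord's 7th.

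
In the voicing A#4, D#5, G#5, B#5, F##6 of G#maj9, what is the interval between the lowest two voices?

Those voices are A#4 and D#5.
Counting 4 letters and 5 half steps from A# gives a perfect fourth.

perfect fourth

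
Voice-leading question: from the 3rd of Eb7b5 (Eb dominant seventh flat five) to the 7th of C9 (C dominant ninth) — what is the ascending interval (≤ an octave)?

minor third

The 3rd of Eb7b5 (Eb dominant seventh flat five) is G; the 7th of C9 (C dominant ninth) is Bb.
3 letter names make it a third; at 3 semitones (a half step narrower than major) the quality is minor.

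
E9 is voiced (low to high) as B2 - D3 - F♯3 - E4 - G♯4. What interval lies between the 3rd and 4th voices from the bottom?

Those voices are F♯3 and E4.
F♯ up to E is 10 semitones, a half step narrower than a major seventh, so the interval is minor.

minor 7th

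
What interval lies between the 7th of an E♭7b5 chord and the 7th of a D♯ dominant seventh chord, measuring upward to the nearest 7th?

The 7th of E♭7b5 is D♭; the 7th of D♯ dominant seventh is C♯.
D♭ up to C♯ is 12 semitones, a half step wider than a major seventh, so the interval is augmented.

augmented seventh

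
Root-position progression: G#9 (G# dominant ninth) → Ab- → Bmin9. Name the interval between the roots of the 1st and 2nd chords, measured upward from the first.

diminished second

The roots are G# and Ab.
From G# to Ab: 0 semitones over a second = diminished.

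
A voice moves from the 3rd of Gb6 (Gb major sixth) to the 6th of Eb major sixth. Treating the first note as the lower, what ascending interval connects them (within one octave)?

M2

Gb6 (Gb major sixth) has Bb as its 3rd, and Eb major sixth has C as its 6th.
From Bb to C is 2 semitones, exactly the major second.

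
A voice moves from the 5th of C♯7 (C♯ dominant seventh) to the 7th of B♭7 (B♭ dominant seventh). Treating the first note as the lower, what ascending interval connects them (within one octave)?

diminished second

C♯7 (C♯ dominant seventh) has G♯ as its 5th, and B♭7 (B♭ dominant seventh) has A♭ as its 7th.
From G♯ to A♭: 0 semitones over a second = diminished.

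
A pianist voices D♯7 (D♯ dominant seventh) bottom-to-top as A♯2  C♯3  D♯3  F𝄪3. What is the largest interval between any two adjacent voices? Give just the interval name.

major third

Adjacent intervals: A♯2→C♯3 = minor third; C♯3→D♯3 = major second; D♯3→F𝄪3 = major third.
The largest is D♯3 to F𝄪3, a major third (4 semitones).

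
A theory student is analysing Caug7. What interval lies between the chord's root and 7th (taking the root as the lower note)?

minor seventh

The chord tones of C7#5 are C-E-G#-Bb.
So we need the interval from C up to Bb.
C up to Bb is 10 semitones, a half step narrower than a major seventh, so the interval is minor.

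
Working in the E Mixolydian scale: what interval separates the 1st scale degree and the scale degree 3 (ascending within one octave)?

The scale runs E F♯ G♯ A B C♯ D.
So we need the interval from E up to G♯.
From E to G♯ is 4 semitones, exactly the major third.

M3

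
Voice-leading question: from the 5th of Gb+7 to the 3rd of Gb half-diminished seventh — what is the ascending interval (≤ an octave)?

d6

The 5th of Gb+7 is D; the 3rd of Gb half-diminished seventh is Bbb.
D up to Bbb is 7 semitones, a whole step narrower than a major sixth, so the interval is diminished.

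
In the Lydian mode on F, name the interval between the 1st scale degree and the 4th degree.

F lydian: F G A B C D E.
That puts F below B.
F up to B is 6 semitones, a half step wider than a perfect fourth, so the interval is augmented.

A4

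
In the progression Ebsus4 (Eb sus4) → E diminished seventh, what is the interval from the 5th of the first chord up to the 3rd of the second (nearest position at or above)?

major sixth

Ebsus4 (Eb sus4) has Bb as its 5th, and E diminished seventh has G as its 3rd.
From Bb to G is 9 semitones, exactly the major sixth.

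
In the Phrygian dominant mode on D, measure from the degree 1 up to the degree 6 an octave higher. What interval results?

m13

The scale runs D E♭ F♯ G A B♭ C.
The degree 1 is D and the 6th scale degree (up an octave) is B♭.
From D to B♭: 20 semitones over a thirteenth = minor.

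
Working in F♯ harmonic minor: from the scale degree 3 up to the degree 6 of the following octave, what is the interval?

P11

F♯ harmonic minor: F♯ G♯ A B C♯ D E♯.
Scale degree 3 = A; 6th scale degree (up an octave) = D.
From A to D is 17 semitones, exactly the perfect eleventh.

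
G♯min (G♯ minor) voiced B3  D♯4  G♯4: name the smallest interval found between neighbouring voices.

major third

Adjacent intervals: B3→D♯4 = major third; D♯4→G♯4 = perfect fourth.
The smallest is B3 to D♯4, a major third (4 semitones).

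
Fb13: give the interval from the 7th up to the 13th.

Fb13: Fb–Ab–Cb–Ebb–Gb–Db.
The 7th is Ebb and the 13th is Db.
From Ebb to Db is 11 semitones, exactly the major seventh.

major seventh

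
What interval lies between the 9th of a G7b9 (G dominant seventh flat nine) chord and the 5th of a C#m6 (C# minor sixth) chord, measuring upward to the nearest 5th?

augmented 7th

G7b9 (G dominant seventh flat nine) has Ab as its 9th, and C#m6 (C# minor sixth) has G# as its 5th.
Ab up to G# is 12 semitones, a half step wider than a major seventh, so the interval is augmented.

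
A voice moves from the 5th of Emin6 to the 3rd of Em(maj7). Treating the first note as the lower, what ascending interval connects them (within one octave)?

Emin6 has B as its 5th, and Em(maj7) has G as its 3rd.
6 letter names make it a sixth; at 8 semitones (a half step narrower than major) the quality is minor.

minor 6th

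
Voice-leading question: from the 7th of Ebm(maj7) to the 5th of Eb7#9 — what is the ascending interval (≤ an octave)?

The 7th of Ebm(maj7) is D; the 5th of Eb7#9 is Bb.
D up to Bb is 8 semitones, a half step narrower than a major sixth, so the interval is minor.

minor sixth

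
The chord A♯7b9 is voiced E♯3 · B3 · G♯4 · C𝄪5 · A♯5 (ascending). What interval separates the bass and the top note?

The outer voices are E♯3 and A♯5.
E♯ up to A♯ spans 18 letter names and 29 semitones — a perfect 18th.

P18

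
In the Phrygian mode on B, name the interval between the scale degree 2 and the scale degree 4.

B phrygian: B C D E F# G A.
So we need the interval from C up to E.
Counting 3 letters and 4 half steps from C gives a major third.

major third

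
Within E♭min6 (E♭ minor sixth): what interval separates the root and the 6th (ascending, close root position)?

M6

Spelling the chord: E♭-G♭-B♭-C.
So we need the interval from E♭ up to C.
Counting 6 letters and 9 half steps from E♭ gives a major sixth.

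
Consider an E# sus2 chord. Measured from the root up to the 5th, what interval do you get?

perfect 5th

The chord tones of E#sus2 (E# sus2) are E#–F##–B#.
Root = E#; 5th = B#.
Counting 5 letters and 7 half steps from E# gives a perfect fifth.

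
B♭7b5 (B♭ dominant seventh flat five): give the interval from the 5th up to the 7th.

The chord tones of B♭7b5 (B♭ dominant seventh flat five) are B♭-D-F♭-A♭.
5th = F♭; 7th = A♭.
F♭ up to A♭ spans 3 letter names and 4 semitones — a major third.

major third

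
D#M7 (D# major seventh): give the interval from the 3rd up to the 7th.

D#M7: D#–F##–A#–C##.
The 3rd is F## and the 7th is C##.
From F## to C## is 7 semitones, exactly the perfect fifth.

perfect 5th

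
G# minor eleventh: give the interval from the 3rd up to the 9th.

G#m11: G#-B-D#-F#-A#-C#.
3rd = B; 9th = A#.
From B to A# is 11 semitones, exactly the major seventh.

M7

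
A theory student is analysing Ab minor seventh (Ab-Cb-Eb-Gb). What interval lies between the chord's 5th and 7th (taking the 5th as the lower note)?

minor 3rd

The 5th is Eb and the 7th is Gb.
3 letter names make it a third; at 3 semitones (a half step narrower than major) the quality is minor.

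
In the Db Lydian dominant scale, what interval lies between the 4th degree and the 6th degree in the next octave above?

minor tenth

Spelling the Db Lydian dominant scale: Db Eb F G Ab Bb Cb.
The 4th degree is G and the degree 6 (up an octave) is Bb.
G up to Bb is 15 semitones, a half step narrower than a major tenth, so the interval is minor.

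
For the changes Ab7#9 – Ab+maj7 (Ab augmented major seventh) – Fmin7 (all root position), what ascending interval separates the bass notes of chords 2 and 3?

The roots are Ab and F.
Counting 6 letters and 9 half steps from Ab gives a major sixth.

M6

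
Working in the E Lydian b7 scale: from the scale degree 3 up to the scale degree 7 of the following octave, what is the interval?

d12

E lydian dominant: E F# G# A# B C# D.
The scale degree 3 is G# and the 7th scale degree (up an octave) is D.
G# up to D is 18 semitones, a half step narrower than a perfect twelfth, so the interval is diminished.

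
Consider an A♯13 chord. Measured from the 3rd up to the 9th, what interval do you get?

A♯13: A♯–C𝄪–E♯–G♯–B♯–F𝄪.
3rd = C𝄪; 9th = B♯.
7 letter names make it a seventh; at 10 semitones (a half step narrower than major) the quality is minor.

minor seventh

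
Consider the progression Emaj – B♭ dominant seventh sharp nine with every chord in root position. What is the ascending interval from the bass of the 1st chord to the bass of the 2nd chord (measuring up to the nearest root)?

diminished fifth

The roots are E and B♭.
5 letter names make it a fifth; at 6 semitones (a half step narrower than perfect) the quality is diminished.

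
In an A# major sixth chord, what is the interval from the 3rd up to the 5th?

minor 3rd

A#6 (A# major sixth): A#–C##–E#–F##.
So we need the interval from C## up to E#.
C## up to E# is 3 semitones, a half step narrower than a major third, so the interval is minor.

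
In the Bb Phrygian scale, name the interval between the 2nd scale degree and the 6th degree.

perfect fifth

Bb phrygian: Bb Cb Db Eb F Gb Ab.
2nd scale degree = Cb; 6th degree = Gb.
Cb up to Gb spans 5 letter names and 7 semitones — a perfect fifth.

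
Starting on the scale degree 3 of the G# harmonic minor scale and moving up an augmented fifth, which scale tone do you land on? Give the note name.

F##

The scale is G# A# B C# D# E F##.
The scale degree 3 is B; an augmented fifth above that is F## — scale degree 7.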